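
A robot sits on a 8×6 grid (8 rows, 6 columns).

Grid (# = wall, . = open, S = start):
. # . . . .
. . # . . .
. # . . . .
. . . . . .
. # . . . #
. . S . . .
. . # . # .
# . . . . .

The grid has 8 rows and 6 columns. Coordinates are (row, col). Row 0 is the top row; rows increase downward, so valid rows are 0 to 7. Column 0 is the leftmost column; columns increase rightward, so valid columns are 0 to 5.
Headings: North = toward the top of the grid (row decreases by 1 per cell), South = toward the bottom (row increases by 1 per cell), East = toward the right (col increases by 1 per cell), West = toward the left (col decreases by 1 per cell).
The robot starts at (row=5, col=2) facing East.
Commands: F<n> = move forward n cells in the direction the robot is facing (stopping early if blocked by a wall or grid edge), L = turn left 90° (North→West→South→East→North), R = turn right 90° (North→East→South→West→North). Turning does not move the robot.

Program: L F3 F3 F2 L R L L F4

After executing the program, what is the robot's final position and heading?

Answer: Final position: (row=5, col=2), facing South

Derivation:
Start: (row=5, col=2), facing East
  L: turn left, now facing North
  F3: move forward 3, now at (row=2, col=2)
  F3: move forward 0/3 (blocked), now at (row=2, col=2)
  F2: move forward 0/2 (blocked), now at (row=2, col=2)
  L: turn left, now facing West
  R: turn right, now facing North
  L: turn left, now facing West
  L: turn left, now facing South
  F4: move forward 3/4 (blocked), now at (row=5, col=2)
Final: (row=5, col=2), facing South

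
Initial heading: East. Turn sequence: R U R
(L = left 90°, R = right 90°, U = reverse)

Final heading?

Answer: Final heading: East

Derivation:
Start: East
  R (right (90° clockwise)) -> South
  U (U-turn (180°)) -> North
  R (right (90° clockwise)) -> East
Final: East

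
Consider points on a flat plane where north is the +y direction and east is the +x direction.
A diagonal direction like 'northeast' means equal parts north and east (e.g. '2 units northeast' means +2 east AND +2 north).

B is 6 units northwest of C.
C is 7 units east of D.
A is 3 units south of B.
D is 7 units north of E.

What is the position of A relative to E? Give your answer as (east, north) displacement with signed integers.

Place E at the origin (east=0, north=0).
  D is 7 units north of E: delta (east=+0, north=+7); D at (east=0, north=7).
  C is 7 units east of D: delta (east=+7, north=+0); C at (east=7, north=7).
  B is 6 units northwest of C: delta (east=-6, north=+6); B at (east=1, north=13).
  A is 3 units south of B: delta (east=+0, north=-3); A at (east=1, north=10).
Therefore A relative to E: (east=1, north=10).

Answer: A is at (east=1, north=10) relative to E.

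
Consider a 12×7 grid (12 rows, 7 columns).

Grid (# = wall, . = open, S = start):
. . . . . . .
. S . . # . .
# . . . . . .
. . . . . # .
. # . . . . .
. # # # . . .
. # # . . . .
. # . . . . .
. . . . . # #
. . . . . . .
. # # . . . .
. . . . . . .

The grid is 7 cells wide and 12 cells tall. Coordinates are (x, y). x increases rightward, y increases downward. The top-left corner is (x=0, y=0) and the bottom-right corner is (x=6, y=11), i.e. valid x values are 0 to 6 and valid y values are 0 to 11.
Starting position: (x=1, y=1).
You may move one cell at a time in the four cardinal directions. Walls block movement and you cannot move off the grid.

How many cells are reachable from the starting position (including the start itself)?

Answer: Reachable cells: 70

Derivation:
BFS flood-fill from (x=1, y=1):
  Distance 0: (x=1, y=1)
  Distance 1: (x=1, y=0), (x=0, y=1), (x=2, y=1), (x=1, y=2)
  Distance 2: (x=0, y=0), (x=2, y=0), (x=3, y=1), (x=2, y=2), (x=1, y=3)
  Distance 3: (x=3, y=0), (x=3, y=2), (x=0, y=3), (x=2, y=3)
  Distance 4: (x=4, y=0), (x=4, y=2), (x=3, y=3), (x=0, y=4), (x=2, y=4)
  Distance 5: (x=5, y=0), (x=5, y=2), (x=4, y=3), (x=3, y=4), (x=0, y=5)
  Distance 6: (x=6, y=0), (x=5, y=1), (x=6, y=2), (x=4, y=4), (x=0, y=6)
  Distance 7: (x=6, y=1), (x=6, y=3), (x=5, y=4), (x=4, y=5), (x=0, y=7)
  Distance 8: (x=6, y=4), (x=5, y=5), (x=4, y=6), (x=0, y=8)
  Distance 9: (x=6, y=5), (x=3, y=6), (x=5, y=6), (x=4, y=7), (x=1, y=8), (x=0, y=9)
  Distance 10: (x=6, y=6), (x=3, y=7), (x=5, y=7), (x=2, y=8), (x=4, y=8), (x=1, y=9), (x=0, y=10)
  Distance 11: (x=2, y=7), (x=6, y=7), (x=3, y=8), (x=2, y=9), (x=4, y=9), (x=0, y=11)
  Distance 12: (x=3, y=9), (x=5, y=9), (x=4, y=10), (x=1, y=11)
  Distance 13: (x=6, y=9), (x=3, y=10), (x=5, y=10), (x=2, y=11), (x=4, y=11)
  Distance 14: (x=6, y=10), (x=3, y=11), (x=5, y=11)
  Distance 15: (x=6, y=11)
Total reachable: 70 (grid has 70 open cells total)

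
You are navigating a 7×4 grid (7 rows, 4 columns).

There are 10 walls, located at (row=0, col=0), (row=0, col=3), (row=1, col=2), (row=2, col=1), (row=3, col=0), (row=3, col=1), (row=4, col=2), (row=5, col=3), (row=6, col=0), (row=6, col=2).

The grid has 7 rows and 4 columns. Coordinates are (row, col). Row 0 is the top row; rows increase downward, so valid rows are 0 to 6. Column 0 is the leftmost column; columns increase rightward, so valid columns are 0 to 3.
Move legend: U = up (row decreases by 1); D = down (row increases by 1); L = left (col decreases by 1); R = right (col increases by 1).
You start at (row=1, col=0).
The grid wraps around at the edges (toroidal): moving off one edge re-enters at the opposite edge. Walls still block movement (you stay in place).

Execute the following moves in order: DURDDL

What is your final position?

Start: (row=1, col=0)
  D (down): (row=1, col=0) -> (row=2, col=0)
  U (up): (row=2, col=0) -> (row=1, col=0)
  R (right): (row=1, col=0) -> (row=1, col=1)
  D (down): blocked, stay at (row=1, col=1)
  D (down): blocked, stay at (row=1, col=1)
  L (left): (row=1, col=1) -> (row=1, col=0)
Final: (row=1, col=0)

Answer: Final position: (row=1, col=0)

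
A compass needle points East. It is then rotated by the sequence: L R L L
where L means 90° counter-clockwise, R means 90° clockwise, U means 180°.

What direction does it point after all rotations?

Start: East
  L (left (90° counter-clockwise)) -> North
  R (right (90° clockwise)) -> East
  L (left (90° counter-clockwise)) -> North
  L (left (90° counter-clockwise)) -> West
Final: West

Answer: Final heading: West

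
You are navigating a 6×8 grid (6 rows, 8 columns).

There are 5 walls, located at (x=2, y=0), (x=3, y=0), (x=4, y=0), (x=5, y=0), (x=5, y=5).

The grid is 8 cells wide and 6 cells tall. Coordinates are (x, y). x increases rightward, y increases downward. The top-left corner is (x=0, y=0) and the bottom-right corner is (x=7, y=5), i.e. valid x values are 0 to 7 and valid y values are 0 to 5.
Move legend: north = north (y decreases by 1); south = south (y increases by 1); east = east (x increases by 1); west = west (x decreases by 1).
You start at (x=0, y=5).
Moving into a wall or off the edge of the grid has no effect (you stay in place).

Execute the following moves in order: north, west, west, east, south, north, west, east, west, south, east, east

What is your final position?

Start: (x=0, y=5)
  north (north): (x=0, y=5) -> (x=0, y=4)
  west (west): blocked, stay at (x=0, y=4)
  west (west): blocked, stay at (x=0, y=4)
  east (east): (x=0, y=4) -> (x=1, y=4)
  south (south): (x=1, y=4) -> (x=1, y=5)
  north (north): (x=1, y=5) -> (x=1, y=4)
  west (west): (x=1, y=4) -> (x=0, y=4)
  east (east): (x=0, y=4) -> (x=1, y=4)
  west (west): (x=1, y=4) -> (x=0, y=4)
  south (south): (x=0, y=4) -> (x=0, y=5)
  east (east): (x=0, y=5) -> (x=1, y=5)
  east (east): (x=1, y=5) -> (x=2, y=5)
Final: (x=2, y=5)

Answer: Final position: (x=2, y=5)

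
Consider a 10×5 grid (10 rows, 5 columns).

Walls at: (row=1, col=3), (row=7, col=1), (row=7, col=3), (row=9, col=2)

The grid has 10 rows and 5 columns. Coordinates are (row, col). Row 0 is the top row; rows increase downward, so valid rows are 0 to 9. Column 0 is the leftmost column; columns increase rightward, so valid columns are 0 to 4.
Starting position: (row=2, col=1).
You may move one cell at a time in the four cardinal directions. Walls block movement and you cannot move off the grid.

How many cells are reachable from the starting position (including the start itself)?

Answer: Reachable cells: 46

Derivation:
BFS flood-fill from (row=2, col=1):
  Distance 0: (row=2, col=1)
  Distance 1: (row=1, col=1), (row=2, col=0), (row=2, col=2), (row=3, col=1)
  Distance 2: (row=0, col=1), (row=1, col=0), (row=1, col=2), (row=2, col=3), (row=3, col=0), (row=3, col=2), (row=4, col=1)
  Distance 3: (row=0, col=0), (row=0, col=2), (row=2, col=4), (row=3, col=3), (row=4, col=0), (row=4, col=2), (row=5, col=1)
  Distance 4: (row=0, col=3), (row=1, col=4), (row=3, col=4), (row=4, col=3), (row=5, col=0), (row=5, col=2), (row=6, col=1)
  Distance 5: (row=0, col=4), (row=4, col=4), (row=5, col=3), (row=6, col=0), (row=6, col=2)
  Distance 6: (row=5, col=4), (row=6, col=3), (row=7, col=0), (row=7, col=2)
  Distance 7: (row=6, col=4), (row=8, col=0), (row=8, col=2)
  Distance 8: (row=7, col=4), (row=8, col=1), (row=8, col=3), (row=9, col=0)
  Distance 9: (row=8, col=4), (row=9, col=1), (row=9, col=3)
  Distance 10: (row=9, col=4)
Total reachable: 46 (grid has 46 open cells total)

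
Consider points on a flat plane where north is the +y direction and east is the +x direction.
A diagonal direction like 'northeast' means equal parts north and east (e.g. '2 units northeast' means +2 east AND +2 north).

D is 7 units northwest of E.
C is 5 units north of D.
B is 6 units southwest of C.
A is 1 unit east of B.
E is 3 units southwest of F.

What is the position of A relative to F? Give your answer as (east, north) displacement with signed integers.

Answer: A is at (east=-15, north=3) relative to F.

Derivation:
Place F at the origin (east=0, north=0).
  E is 3 units southwest of F: delta (east=-3, north=-3); E at (east=-3, north=-3).
  D is 7 units northwest of E: delta (east=-7, north=+7); D at (east=-10, north=4).
  C is 5 units north of D: delta (east=+0, north=+5); C at (east=-10, north=9).
  B is 6 units southwest of C: delta (east=-6, north=-6); B at (east=-16, north=3).
  A is 1 unit east of B: delta (east=+1, north=+0); A at (east=-15, north=3).
Therefore A relative to F: (east=-15, north=3).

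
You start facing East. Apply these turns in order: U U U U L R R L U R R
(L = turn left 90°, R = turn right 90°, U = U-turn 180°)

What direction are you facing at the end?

Answer: Final heading: East

Derivation:
Start: East
  U (U-turn (180°)) -> West
  U (U-turn (180°)) -> East
  U (U-turn (180°)) -> West
  U (U-turn (180°)) -> East
  L (left (90° counter-clockwise)) -> North
  R (right (90° clockwise)) -> East
  R (right (90° clockwise)) -> South
  L (left (90° counter-clockwise)) -> East
  U (U-turn (180°)) -> West
  R (right (90° clockwise)) -> North
  R (right (90° clockwise)) -> East
Final: East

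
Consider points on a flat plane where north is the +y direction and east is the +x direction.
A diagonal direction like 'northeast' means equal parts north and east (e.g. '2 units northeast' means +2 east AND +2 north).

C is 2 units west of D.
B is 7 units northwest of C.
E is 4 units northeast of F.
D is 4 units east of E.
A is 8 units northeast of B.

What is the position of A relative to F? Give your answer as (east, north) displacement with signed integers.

Answer: A is at (east=7, north=19) relative to F.

Derivation:
Place F at the origin (east=0, north=0).
  E is 4 units northeast of F: delta (east=+4, north=+4); E at (east=4, north=4).
  D is 4 units east of E: delta (east=+4, north=+0); D at (east=8, north=4).
  C is 2 units west of D: delta (east=-2, north=+0); C at (east=6, north=4).
  B is 7 units northwest of C: delta (east=-7, north=+7); B at (east=-1, north=11).
  A is 8 units northeast of B: delta (east=+8, north=+8); A at (east=7, north=19).
Therefore A relative to F: (east=7, north=19).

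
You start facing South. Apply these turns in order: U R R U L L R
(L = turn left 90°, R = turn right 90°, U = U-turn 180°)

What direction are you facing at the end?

Answer: Final heading: West

Derivation:
Start: South
  U (U-turn (180°)) -> North
  R (right (90° clockwise)) -> East
  R (right (90° clockwise)) -> South
  U (U-turn (180°)) -> North
  L (left (90° counter-clockwise)) -> West
  L (left (90° counter-clockwise)) -> South
  R (right (90° clockwise)) -> West
Final: West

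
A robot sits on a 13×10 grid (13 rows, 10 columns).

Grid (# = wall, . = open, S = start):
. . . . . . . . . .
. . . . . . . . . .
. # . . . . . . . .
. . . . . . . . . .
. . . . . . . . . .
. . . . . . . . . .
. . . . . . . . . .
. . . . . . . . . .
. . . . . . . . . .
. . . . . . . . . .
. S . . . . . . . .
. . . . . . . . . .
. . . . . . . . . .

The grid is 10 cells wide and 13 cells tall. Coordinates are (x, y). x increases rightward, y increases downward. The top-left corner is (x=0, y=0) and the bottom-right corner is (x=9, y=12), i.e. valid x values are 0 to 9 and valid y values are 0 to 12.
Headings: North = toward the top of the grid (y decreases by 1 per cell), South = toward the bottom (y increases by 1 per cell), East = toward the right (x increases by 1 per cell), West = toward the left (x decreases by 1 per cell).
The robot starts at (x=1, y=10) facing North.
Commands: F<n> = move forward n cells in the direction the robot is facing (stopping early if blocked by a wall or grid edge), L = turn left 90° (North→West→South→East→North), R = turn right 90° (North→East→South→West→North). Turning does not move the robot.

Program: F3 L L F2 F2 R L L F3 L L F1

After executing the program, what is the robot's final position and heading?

Answer: Final position: (x=3, y=11), facing West

Derivation:
Start: (x=1, y=10), facing North
  F3: move forward 3, now at (x=1, y=7)
  L: turn left, now facing West
  L: turn left, now facing South
  F2: move forward 2, now at (x=1, y=9)
  F2: move forward 2, now at (x=1, y=11)
  R: turn right, now facing West
  L: turn left, now facing South
  L: turn left, now facing East
  F3: move forward 3, now at (x=4, y=11)
  L: turn left, now facing North
  L: turn left, now facing West
  F1: move forward 1, now at (x=3, y=11)
Final: (x=3, y=11), facing West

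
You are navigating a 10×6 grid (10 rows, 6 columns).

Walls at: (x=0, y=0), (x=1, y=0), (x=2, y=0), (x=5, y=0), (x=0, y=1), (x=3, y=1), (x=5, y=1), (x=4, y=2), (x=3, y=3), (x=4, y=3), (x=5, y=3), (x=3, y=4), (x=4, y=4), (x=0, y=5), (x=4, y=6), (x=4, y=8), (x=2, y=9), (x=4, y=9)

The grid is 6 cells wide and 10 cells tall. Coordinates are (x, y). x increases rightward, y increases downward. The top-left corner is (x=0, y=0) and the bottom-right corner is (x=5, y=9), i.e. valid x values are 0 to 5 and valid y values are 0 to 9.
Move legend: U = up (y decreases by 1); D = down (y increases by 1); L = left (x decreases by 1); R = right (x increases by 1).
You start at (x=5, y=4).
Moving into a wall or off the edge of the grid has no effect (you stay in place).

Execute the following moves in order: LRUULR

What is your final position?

Answer: Final position: (x=5, y=4)

Derivation:
Start: (x=5, y=4)
  L (left): blocked, stay at (x=5, y=4)
  R (right): blocked, stay at (x=5, y=4)
  U (up): blocked, stay at (x=5, y=4)
  U (up): blocked, stay at (x=5, y=4)
  L (left): blocked, stay at (x=5, y=4)
  R (right): blocked, stay at (x=5, y=4)
Final: (x=5, y=4)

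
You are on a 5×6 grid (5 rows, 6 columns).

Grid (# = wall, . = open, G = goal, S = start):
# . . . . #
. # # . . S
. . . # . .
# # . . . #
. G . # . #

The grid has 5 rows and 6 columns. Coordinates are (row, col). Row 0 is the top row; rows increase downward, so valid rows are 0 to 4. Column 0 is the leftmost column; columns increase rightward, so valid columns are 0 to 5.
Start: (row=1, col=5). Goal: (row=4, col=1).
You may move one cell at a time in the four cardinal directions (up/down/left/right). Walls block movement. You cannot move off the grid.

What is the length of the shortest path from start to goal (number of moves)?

Answer: Shortest path length: 7

Derivation:
BFS from (row=1, col=5) until reaching (row=4, col=1):
  Distance 0: (row=1, col=5)
  Distance 1: (row=1, col=4), (row=2, col=5)
  Distance 2: (row=0, col=4), (row=1, col=3), (row=2, col=4)
  Distance 3: (row=0, col=3), (row=3, col=4)
  Distance 4: (row=0, col=2), (row=3, col=3), (row=4, col=4)
  Distance 5: (row=0, col=1), (row=3, col=2)
  Distance 6: (row=2, col=2), (row=4, col=2)
  Distance 7: (row=2, col=1), (row=4, col=1)  <- goal reached here
One shortest path (7 moves): (row=1, col=5) -> (row=1, col=4) -> (row=2, col=4) -> (row=3, col=4) -> (row=3, col=3) -> (row=3, col=2) -> (row=4, col=2) -> (row=4, col=1)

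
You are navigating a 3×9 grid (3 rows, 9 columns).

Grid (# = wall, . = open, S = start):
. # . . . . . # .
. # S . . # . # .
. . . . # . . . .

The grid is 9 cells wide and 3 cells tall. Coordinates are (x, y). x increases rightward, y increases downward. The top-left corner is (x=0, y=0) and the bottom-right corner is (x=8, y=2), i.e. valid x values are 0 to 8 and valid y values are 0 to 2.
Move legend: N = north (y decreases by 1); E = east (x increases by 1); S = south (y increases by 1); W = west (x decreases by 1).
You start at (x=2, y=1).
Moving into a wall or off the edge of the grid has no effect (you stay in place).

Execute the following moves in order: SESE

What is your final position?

Start: (x=2, y=1)
  S (south): (x=2, y=1) -> (x=2, y=2)
  E (east): (x=2, y=2) -> (x=3, y=2)
  S (south): blocked, stay at (x=3, y=2)
  E (east): blocked, stay at (x=3, y=2)
Final: (x=3, y=2)

Answer: Final position: (x=3, y=2)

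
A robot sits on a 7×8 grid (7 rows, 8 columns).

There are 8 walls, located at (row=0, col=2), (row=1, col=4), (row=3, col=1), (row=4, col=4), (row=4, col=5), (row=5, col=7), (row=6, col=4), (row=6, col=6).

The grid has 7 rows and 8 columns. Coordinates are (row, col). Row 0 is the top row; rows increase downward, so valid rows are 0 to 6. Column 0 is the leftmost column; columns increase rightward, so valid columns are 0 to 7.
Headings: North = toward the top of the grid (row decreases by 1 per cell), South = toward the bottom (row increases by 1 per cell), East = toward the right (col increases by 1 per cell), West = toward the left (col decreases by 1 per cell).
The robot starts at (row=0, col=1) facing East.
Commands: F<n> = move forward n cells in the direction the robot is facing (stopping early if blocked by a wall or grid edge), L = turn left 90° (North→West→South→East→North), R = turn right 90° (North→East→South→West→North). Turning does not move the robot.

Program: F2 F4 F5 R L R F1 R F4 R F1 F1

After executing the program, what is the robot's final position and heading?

Start: (row=0, col=1), facing East
  F2: move forward 0/2 (blocked), now at (row=0, col=1)
  F4: move forward 0/4 (blocked), now at (row=0, col=1)
  F5: move forward 0/5 (blocked), now at (row=0, col=1)
  R: turn right, now facing South
  L: turn left, now facing East
  R: turn right, now facing South
  F1: move forward 1, now at (row=1, col=1)
  R: turn right, now facing West
  F4: move forward 1/4 (blocked), now at (row=1, col=0)
  R: turn right, now facing North
  F1: move forward 1, now at (row=0, col=0)
  F1: move forward 0/1 (blocked), now at (row=0, col=0)
Final: (row=0, col=0), facing North

Answer: Final position: (row=0, col=0), facing North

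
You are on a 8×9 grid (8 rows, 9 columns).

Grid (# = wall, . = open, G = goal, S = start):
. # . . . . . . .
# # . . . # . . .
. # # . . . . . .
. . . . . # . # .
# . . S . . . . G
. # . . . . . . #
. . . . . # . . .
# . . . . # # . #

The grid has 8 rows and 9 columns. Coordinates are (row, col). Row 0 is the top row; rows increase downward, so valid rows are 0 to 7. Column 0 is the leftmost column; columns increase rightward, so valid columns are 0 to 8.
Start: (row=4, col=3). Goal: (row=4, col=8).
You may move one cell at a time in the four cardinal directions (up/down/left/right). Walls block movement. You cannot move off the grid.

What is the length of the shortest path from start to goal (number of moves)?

BFS from (row=4, col=3) until reaching (row=4, col=8):
  Distance 0: (row=4, col=3)
  Distance 1: (row=3, col=3), (row=4, col=2), (row=4, col=4), (row=5, col=3)
  Distance 2: (row=2, col=3), (row=3, col=2), (row=3, col=4), (row=4, col=1), (row=4, col=5), (row=5, col=2), (row=5, col=4), (row=6, col=3)
  Distance 3: (row=1, col=3), (row=2, col=4), (row=3, col=1), (row=4, col=6), (row=5, col=5), (row=6, col=2), (row=6, col=4), (row=7, col=3)
  Distance 4: (row=0, col=3), (row=1, col=2), (row=1, col=4), (row=2, col=5), (row=3, col=0), (row=3, col=6), (row=4, col=7), (row=5, col=6), (row=6, col=1), (row=7, col=2), (row=7, col=4)
  Distance 5: (row=0, col=2), (row=0, col=4), (row=2, col=0), (row=2, col=6), (row=4, col=8), (row=5, col=7), (row=6, col=0), (row=6, col=6), (row=7, col=1)  <- goal reached here
One shortest path (5 moves): (row=4, col=3) -> (row=4, col=4) -> (row=4, col=5) -> (row=4, col=6) -> (row=4, col=7) -> (row=4, col=8)

Answer: Shortest path length: 5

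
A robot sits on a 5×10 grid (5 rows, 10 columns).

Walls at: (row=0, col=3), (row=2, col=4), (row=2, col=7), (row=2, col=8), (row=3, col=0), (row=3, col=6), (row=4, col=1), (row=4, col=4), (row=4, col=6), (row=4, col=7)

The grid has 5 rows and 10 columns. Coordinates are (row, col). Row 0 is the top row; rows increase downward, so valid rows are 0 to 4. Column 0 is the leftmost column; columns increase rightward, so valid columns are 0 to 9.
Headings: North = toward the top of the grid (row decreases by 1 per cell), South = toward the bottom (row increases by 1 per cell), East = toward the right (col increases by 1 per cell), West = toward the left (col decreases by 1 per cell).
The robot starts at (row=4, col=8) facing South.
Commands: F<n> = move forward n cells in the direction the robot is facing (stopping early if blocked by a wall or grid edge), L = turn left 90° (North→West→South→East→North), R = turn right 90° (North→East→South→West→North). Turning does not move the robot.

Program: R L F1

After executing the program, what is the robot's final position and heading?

Start: (row=4, col=8), facing South
  R: turn right, now facing West
  L: turn left, now facing South
  F1: move forward 0/1 (blocked), now at (row=4, col=8)
Final: (row=4, col=8), facing South

Answer: Final position: (row=4, col=8), facing South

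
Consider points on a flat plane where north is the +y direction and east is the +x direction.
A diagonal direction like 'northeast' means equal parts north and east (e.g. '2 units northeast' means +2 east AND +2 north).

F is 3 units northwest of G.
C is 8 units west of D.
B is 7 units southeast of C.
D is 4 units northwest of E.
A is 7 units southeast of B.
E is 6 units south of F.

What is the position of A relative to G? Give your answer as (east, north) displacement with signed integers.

Answer: A is at (east=-1, north=-13) relative to G.

Derivation:
Place G at the origin (east=0, north=0).
  F is 3 units northwest of G: delta (east=-3, north=+3); F at (east=-3, north=3).
  E is 6 units south of F: delta (east=+0, north=-6); E at (east=-3, north=-3).
  D is 4 units northwest of E: delta (east=-4, north=+4); D at (east=-7, north=1).
  C is 8 units west of D: delta (east=-8, north=+0); C at (east=-15, north=1).
  B is 7 units southeast of C: delta (east=+7, north=-7); B at (east=-8, north=-6).
  A is 7 units southeast of B: delta (east=+7, north=-7); A at (east=-1, north=-13).
Therefore A relative to G: (east=-1, north=-13).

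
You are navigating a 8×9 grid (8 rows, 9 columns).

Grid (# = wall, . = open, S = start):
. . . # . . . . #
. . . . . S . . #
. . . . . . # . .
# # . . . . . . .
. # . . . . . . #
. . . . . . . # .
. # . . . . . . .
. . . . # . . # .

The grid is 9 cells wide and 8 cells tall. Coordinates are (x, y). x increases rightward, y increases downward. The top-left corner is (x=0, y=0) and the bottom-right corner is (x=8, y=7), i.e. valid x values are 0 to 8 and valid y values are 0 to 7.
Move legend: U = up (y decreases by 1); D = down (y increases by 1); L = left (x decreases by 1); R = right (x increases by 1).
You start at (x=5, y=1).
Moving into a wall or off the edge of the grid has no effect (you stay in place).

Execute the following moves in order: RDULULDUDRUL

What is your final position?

Start: (x=5, y=1)
  R (right): (x=5, y=1) -> (x=6, y=1)
  D (down): blocked, stay at (x=6, y=1)
  U (up): (x=6, y=1) -> (x=6, y=0)
  L (left): (x=6, y=0) -> (x=5, y=0)
  U (up): blocked, stay at (x=5, y=0)
  L (left): (x=5, y=0) -> (x=4, y=0)
  D (down): (x=4, y=0) -> (x=4, y=1)
  U (up): (x=4, y=1) -> (x=4, y=0)
  D (down): (x=4, y=0) -> (x=4, y=1)
  R (right): (x=4, y=1) -> (x=5, y=1)
  U (up): (x=5, y=1) -> (x=5, y=0)
  L (left): (x=5, y=0) -> (x=4, y=0)
Final: (x=4, y=0)

Answer: Final position: (x=4, y=0)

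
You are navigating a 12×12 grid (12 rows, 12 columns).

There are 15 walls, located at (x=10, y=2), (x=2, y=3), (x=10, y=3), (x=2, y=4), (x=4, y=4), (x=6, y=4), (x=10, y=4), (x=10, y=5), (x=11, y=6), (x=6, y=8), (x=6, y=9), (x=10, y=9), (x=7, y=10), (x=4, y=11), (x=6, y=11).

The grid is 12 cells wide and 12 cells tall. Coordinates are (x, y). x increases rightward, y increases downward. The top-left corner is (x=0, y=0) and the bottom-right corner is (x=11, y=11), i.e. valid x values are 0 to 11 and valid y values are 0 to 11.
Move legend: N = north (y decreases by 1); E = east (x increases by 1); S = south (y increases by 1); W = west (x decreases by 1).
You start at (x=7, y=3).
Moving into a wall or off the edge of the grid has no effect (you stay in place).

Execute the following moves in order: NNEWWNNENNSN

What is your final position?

Answer: Final position: (x=7, y=0)

Derivation:
Start: (x=7, y=3)
  N (north): (x=7, y=3) -> (x=7, y=2)
  N (north): (x=7, y=2) -> (x=7, y=1)
  E (east): (x=7, y=1) -> (x=8, y=1)
  W (west): (x=8, y=1) -> (x=7, y=1)
  W (west): (x=7, y=1) -> (x=6, y=1)
  N (north): (x=6, y=1) -> (x=6, y=0)
  N (north): blocked, stay at (x=6, y=0)
  E (east): (x=6, y=0) -> (x=7, y=0)
  N (north): blocked, stay at (x=7, y=0)
  N (north): blocked, stay at (x=7, y=0)
  S (south): (x=7, y=0) -> (x=7, y=1)
  N (north): (x=7, y=1) -> (x=7, y=0)
Final: (x=7, y=0)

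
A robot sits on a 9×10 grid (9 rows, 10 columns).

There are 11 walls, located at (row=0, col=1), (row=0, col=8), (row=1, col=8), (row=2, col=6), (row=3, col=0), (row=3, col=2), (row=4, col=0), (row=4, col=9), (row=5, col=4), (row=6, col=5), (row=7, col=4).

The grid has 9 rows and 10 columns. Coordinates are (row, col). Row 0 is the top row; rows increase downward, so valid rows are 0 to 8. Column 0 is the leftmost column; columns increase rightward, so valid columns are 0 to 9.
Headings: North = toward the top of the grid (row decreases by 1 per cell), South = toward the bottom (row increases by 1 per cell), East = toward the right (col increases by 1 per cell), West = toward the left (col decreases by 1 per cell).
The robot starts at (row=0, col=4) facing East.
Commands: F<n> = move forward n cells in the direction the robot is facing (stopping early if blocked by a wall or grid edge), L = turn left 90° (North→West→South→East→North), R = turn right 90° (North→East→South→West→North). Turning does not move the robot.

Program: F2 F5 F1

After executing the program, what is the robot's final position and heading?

Answer: Final position: (row=0, col=7), facing East

Derivation:
Start: (row=0, col=4), facing East
  F2: move forward 2, now at (row=0, col=6)
  F5: move forward 1/5 (blocked), now at (row=0, col=7)
  F1: move forward 0/1 (blocked), now at (row=0, col=7)
Final: (row=0, col=7), facing East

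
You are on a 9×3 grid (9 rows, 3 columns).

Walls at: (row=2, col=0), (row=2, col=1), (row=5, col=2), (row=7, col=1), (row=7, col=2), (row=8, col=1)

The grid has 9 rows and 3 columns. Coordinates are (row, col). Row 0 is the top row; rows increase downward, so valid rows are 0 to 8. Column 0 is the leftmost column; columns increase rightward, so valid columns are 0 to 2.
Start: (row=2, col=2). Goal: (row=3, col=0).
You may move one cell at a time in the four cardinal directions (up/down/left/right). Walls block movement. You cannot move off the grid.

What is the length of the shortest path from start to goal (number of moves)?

Answer: Shortest path length: 3

Derivation:
BFS from (row=2, col=2) until reaching (row=3, col=0):
  Distance 0: (row=2, col=2)
  Distance 1: (row=1, col=2), (row=3, col=2)
  Distance 2: (row=0, col=2), (row=1, col=1), (row=3, col=1), (row=4, col=2)
  Distance 3: (row=0, col=1), (row=1, col=0), (row=3, col=0), (row=4, col=1)  <- goal reached here
One shortest path (3 moves): (row=2, col=2) -> (row=3, col=2) -> (row=3, col=1) -> (row=3, col=0)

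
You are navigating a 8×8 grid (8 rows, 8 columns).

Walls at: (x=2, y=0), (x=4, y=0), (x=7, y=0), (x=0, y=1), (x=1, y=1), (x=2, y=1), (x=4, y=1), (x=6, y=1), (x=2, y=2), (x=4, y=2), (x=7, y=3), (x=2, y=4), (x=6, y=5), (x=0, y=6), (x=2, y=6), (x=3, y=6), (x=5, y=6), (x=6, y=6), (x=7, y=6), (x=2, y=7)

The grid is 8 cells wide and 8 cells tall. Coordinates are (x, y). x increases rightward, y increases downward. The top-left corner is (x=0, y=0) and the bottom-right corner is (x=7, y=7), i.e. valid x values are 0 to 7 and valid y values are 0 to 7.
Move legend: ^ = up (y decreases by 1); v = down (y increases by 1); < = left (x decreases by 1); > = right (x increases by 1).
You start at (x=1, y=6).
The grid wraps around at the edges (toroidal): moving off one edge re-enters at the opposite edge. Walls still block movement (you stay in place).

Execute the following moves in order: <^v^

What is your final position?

Start: (x=1, y=6)
  < (left): blocked, stay at (x=1, y=6)
  ^ (up): (x=1, y=6) -> (x=1, y=5)
  v (down): (x=1, y=5) -> (x=1, y=6)
  ^ (up): (x=1, y=6) -> (x=1, y=5)
Final: (x=1, y=5)

Answer: Final position: (x=1, y=5)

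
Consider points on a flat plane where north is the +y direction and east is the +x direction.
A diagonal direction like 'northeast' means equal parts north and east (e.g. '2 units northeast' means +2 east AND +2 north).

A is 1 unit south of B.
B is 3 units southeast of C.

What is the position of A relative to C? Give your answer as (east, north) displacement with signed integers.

Place C at the origin (east=0, north=0).
  B is 3 units southeast of C: delta (east=+3, north=-3); B at (east=3, north=-3).
  A is 1 unit south of B: delta (east=+0, north=-1); A at (east=3, north=-4).
Therefore A relative to C: (east=3, north=-4).

Answer: A is at (east=3, north=-4) relative to C.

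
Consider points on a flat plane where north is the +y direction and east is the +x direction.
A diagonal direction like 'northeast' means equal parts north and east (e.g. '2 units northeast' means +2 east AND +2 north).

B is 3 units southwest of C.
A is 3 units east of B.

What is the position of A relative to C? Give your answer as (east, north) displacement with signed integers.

Place C at the origin (east=0, north=0).
  B is 3 units southwest of C: delta (east=-3, north=-3); B at (east=-3, north=-3).
  A is 3 units east of B: delta (east=+3, north=+0); A at (east=0, north=-3).
Therefore A relative to C: (east=0, north=-3).

Answer: A is at (east=0, north=-3) relative to C.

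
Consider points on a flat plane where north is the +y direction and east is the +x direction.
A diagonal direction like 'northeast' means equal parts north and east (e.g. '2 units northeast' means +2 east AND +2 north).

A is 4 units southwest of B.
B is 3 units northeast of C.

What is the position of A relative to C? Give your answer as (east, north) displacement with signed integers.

Answer: A is at (east=-1, north=-1) relative to C.

Derivation:
Place C at the origin (east=0, north=0).
  B is 3 units northeast of C: delta (east=+3, north=+3); B at (east=3, north=3).
  A is 4 units southwest of B: delta (east=-4, north=-4); A at (east=-1, north=-1).
Therefore A relative to C: (east=-1, north=-1).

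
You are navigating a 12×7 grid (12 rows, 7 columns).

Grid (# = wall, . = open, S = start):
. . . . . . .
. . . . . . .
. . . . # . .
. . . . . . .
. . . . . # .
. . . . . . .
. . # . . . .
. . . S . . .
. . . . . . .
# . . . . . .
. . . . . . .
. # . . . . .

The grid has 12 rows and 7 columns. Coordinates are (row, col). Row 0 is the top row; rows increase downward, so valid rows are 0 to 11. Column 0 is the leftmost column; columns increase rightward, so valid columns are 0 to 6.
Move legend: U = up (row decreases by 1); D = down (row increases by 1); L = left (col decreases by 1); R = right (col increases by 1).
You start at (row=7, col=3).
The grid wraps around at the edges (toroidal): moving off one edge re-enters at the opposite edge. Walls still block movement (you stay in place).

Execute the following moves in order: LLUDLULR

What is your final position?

Start: (row=7, col=3)
  L (left): (row=7, col=3) -> (row=7, col=2)
  L (left): (row=7, col=2) -> (row=7, col=1)
  U (up): (row=7, col=1) -> (row=6, col=1)
  D (down): (row=6, col=1) -> (row=7, col=1)
  L (left): (row=7, col=1) -> (row=7, col=0)
  U (up): (row=7, col=0) -> (row=6, col=0)
  L (left): (row=6, col=0) -> (row=6, col=6)
  R (right): (row=6, col=6) -> (row=6, col=0)
Final: (row=6, col=0)

Answer: Final position: (row=6, col=0)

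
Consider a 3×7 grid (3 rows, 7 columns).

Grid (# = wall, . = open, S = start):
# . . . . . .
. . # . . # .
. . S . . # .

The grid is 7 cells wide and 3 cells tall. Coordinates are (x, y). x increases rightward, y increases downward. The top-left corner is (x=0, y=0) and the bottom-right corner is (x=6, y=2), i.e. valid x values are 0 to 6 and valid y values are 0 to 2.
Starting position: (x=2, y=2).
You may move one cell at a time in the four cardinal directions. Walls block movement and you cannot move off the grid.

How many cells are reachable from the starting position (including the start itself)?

BFS flood-fill from (x=2, y=2):
  Distance 0: (x=2, y=2)
  Distance 1: (x=1, y=2), (x=3, y=2)
  Distance 2: (x=1, y=1), (x=3, y=1), (x=0, y=2), (x=4, y=2)
  Distance 3: (x=1, y=0), (x=3, y=0), (x=0, y=1), (x=4, y=1)
  Distance 4: (x=2, y=0), (x=4, y=0)
  Distance 5: (x=5, y=0)
  Distance 6: (x=6, y=0)
  Distance 7: (x=6, y=1)
  Distance 8: (x=6, y=2)
Total reachable: 17 (grid has 17 open cells total)

Answer: Reachable cells: 17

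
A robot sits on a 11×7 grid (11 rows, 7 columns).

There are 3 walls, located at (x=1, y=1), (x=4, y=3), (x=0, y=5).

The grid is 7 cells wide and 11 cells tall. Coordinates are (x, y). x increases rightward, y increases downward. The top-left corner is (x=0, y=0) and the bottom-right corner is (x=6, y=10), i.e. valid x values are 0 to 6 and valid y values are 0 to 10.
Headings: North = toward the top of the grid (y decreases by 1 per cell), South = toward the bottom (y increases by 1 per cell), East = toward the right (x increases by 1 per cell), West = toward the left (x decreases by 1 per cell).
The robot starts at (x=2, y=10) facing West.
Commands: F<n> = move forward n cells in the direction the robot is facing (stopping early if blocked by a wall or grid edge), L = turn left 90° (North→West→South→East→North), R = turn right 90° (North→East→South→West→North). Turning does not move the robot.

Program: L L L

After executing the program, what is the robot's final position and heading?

Start: (x=2, y=10), facing West
  L: turn left, now facing South
  L: turn left, now facing East
  L: turn left, now facing North
Final: (x=2, y=10), facing North

Answer: Final position: (x=2, y=10), facing North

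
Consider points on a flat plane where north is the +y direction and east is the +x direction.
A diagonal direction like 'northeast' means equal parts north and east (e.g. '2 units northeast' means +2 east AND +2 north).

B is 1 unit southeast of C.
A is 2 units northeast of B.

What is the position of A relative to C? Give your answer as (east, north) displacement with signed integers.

Place C at the origin (east=0, north=0).
  B is 1 unit southeast of C: delta (east=+1, north=-1); B at (east=1, north=-1).
  A is 2 units northeast of B: delta (east=+2, north=+2); A at (east=3, north=1).
Therefore A relative to C: (east=3, north=1).

Answer: A is at (east=3, north=1) relative to C.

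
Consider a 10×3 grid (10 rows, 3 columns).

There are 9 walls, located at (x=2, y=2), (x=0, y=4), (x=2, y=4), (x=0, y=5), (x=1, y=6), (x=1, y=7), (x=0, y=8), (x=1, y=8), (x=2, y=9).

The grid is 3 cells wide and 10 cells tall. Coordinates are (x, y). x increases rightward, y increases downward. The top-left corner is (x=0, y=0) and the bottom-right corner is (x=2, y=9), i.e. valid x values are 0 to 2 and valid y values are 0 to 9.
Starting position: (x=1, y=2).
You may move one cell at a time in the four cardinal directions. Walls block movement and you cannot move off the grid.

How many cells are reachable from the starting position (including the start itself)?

BFS flood-fill from (x=1, y=2):
  Distance 0: (x=1, y=2)
  Distance 1: (x=1, y=1), (x=0, y=2), (x=1, y=3)
  Distance 2: (x=1, y=0), (x=0, y=1), (x=2, y=1), (x=0, y=3), (x=2, y=3), (x=1, y=4)
  Distance 3: (x=0, y=0), (x=2, y=0), (x=1, y=5)
  Distance 4: (x=2, y=5)
  Distance 5: (x=2, y=6)
  Distance 6: (x=2, y=7)
  Distance 7: (x=2, y=8)
Total reachable: 17 (grid has 21 open cells total)

Answer: Reachable cells: 17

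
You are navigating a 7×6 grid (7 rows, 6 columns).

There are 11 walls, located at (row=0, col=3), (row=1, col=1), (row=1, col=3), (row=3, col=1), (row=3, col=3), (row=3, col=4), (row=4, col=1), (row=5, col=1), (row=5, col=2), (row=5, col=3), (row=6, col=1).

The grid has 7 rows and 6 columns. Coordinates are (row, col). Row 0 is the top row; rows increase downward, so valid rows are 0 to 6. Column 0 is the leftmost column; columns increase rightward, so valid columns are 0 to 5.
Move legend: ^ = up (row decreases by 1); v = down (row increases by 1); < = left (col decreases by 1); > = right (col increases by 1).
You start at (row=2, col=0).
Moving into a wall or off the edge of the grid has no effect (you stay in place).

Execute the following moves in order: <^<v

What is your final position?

Answer: Final position: (row=2, col=0)

Derivation:
Start: (row=2, col=0)
  < (left): blocked, stay at (row=2, col=0)
  ^ (up): (row=2, col=0) -> (row=1, col=0)
  < (left): blocked, stay at (row=1, col=0)
  v (down): (row=1, col=0) -> (row=2, col=0)
Final: (row=2, col=0)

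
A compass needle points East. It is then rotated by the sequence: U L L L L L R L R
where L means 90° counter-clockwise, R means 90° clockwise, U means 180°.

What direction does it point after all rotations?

Start: East
  U (U-turn (180°)) -> West
  L (left (90° counter-clockwise)) -> South
  L (left (90° counter-clockwise)) -> East
  L (left (90° counter-clockwise)) -> North
  L (left (90° counter-clockwise)) -> West
  L (left (90° counter-clockwise)) -> South
  R (right (90° clockwise)) -> West
  L (left (90° counter-clockwise)) -> South
  R (right (90° clockwise)) -> West
Final: West

Answer: Final heading: West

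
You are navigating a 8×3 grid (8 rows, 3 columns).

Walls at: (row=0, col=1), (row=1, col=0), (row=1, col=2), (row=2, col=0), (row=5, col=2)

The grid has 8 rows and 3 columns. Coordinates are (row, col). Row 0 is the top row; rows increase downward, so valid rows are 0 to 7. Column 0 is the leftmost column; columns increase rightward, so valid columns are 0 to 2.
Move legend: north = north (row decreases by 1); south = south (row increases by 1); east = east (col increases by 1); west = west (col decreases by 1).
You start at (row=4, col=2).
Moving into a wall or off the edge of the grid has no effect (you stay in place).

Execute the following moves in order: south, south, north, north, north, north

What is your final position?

Answer: Final position: (row=2, col=2)

Derivation:
Start: (row=4, col=2)
  south (south): blocked, stay at (row=4, col=2)
  south (south): blocked, stay at (row=4, col=2)
  north (north): (row=4, col=2) -> (row=3, col=2)
  north (north): (row=3, col=2) -> (row=2, col=2)
  north (north): blocked, stay at (row=2, col=2)
  north (north): blocked, stay at (row=2, col=2)
Final: (row=2, col=2)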